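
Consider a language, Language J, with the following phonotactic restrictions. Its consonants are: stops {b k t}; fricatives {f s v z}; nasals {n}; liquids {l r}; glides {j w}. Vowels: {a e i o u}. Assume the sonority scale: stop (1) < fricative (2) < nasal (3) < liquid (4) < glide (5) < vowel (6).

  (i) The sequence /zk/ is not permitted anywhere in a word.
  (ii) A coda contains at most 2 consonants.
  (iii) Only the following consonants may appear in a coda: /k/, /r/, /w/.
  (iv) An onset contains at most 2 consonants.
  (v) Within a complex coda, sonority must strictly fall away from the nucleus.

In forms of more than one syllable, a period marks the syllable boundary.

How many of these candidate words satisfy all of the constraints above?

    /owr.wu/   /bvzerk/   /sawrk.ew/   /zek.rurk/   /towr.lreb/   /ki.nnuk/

/owr.wu/ — σ1 onset /∅/, coda /wr/ (5→4 falls) ok; σ2 onset /w/, coda /∅/ ok → permitted
/bvzerk/ — violates constraint (iv): syllable 1 onset /bvz/ has 3 consonants (> 2) → not permitted
/sawrk.ew/ — violates constraint (ii): syllable 1 coda /wrk/ has 3 consonants (> 2) → not permitted
/zek.rurk/ — σ1 onset /z/, coda /k/ ok; σ2 onset /r/, coda /rk/ (4→1 falls) ok → permitted
/towr.lreb/ — violates constraint (iii): syllable 2 coda contains /b/, which is not a licensed coda consonant → not permitted
/ki.nnuk/ — σ1 onset /k/, coda /∅/ ok; σ2 onset /nn/ (2C), coda /k/ ok → permitted
Permitted: /owr.wu/, /zek.rurk/, /ki.nnuk/ → 3.

3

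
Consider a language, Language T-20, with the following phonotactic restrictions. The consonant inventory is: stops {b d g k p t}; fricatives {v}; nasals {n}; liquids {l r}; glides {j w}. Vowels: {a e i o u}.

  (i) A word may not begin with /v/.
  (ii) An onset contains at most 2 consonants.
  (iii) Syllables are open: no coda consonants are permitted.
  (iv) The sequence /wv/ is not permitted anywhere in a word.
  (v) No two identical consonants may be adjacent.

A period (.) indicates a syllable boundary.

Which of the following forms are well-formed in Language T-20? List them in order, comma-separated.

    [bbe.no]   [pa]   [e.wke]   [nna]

[bbe.no] — violates constraint (v): adjacent identical consonants /bb/ → ill-formed
[pa] — σ1 onset /p/, coda /∅/ ok → well-formed
[e.wke] — σ1 onset /∅/, coda /∅/ ok; σ2 onset /wk/ (2C), coda /∅/ ok → well-formed
[nna] — violates constraint (v): adjacent identical consonants /nn/ → ill-formed

[pa], [e.wke]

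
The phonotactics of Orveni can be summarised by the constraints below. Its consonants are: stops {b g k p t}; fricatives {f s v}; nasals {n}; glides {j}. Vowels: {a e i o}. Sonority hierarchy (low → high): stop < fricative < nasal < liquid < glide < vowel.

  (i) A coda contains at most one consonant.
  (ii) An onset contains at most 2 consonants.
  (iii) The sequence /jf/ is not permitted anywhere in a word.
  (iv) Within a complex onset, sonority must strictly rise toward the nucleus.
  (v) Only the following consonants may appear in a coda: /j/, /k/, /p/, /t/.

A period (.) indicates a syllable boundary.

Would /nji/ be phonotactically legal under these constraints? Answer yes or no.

/nji/ — σ1 onset /nj/ (3→5 rises), coda /∅/ ok → phonotactically legal

yes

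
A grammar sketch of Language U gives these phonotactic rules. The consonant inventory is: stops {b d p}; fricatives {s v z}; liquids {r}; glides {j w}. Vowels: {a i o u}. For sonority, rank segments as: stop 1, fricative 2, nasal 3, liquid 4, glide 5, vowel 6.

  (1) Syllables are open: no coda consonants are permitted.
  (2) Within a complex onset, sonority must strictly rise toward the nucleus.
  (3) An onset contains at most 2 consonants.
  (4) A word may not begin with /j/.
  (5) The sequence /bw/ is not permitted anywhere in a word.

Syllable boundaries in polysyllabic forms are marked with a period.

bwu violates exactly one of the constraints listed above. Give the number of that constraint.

bwu: contains banned sequence /bw/.
This is a violation of constraint 5: "The sequence /bw/ is not permitted anywhere in a word."
The remaining constraints (1, 2, 3, 4) are satisfied.

5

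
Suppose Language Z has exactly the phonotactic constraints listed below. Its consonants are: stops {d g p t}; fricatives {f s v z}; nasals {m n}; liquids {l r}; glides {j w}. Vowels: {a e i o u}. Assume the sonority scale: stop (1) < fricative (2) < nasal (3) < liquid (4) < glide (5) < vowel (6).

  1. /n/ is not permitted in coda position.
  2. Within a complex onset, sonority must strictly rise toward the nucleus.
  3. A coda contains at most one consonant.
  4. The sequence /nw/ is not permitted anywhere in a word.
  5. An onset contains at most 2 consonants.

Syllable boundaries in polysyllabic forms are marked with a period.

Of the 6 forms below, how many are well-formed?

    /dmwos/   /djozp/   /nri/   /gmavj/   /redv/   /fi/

/dmwos/ — violates constraint 5: syllable 1 onset /dmw/ has 3 consonants (> 2) → ill-formed
/djozp/ — violates constraint 3: syllable 1 coda /zp/ has 2 consonants (> 1) → ill-formed
/nri/ — σ1 onset /nr/ (3→4 rises), coda /∅/ ok → well-formed
/gmavj/ — violates constraint 3: syllable 1 coda /vj/ has 2 consonants (> 1) → ill-formed
/redv/ — violates constraint 3: syllable 1 coda /dv/ has 2 consonants (> 1) → ill-formed
/fi/ — σ1 onset /f/, coda /∅/ ok → well-formed
Well-formed: /nri/, /fi/ → 2.

2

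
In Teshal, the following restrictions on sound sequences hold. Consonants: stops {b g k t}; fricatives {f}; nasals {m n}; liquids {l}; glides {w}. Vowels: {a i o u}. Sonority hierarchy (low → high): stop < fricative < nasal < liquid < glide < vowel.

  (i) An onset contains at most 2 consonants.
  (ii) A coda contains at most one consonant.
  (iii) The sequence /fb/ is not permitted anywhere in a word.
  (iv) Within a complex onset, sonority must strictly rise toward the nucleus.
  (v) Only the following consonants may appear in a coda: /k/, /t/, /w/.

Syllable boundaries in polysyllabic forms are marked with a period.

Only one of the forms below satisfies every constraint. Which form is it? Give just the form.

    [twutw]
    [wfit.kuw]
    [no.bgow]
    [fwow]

[fwow]

[twutw] — violates constraint (ii): syllable 1 coda /tw/ has 2 consonants (> 1) → not permitted
[wfit.kuw] — violates constraint (iv): syllable 1 onset /wf/: /w/ (glide, 5) → /f/ (fricative, 2) does not rise → not permitted
[no.bgow] — violates constraint (iv): syllable 2 onset /bg/: /b/ (stop, 1) → /g/ (stop, 1) does not rise → not permitted
[fwow] — σ1 onset /fw/ (2→5 rises), coda /w/ ok → permitted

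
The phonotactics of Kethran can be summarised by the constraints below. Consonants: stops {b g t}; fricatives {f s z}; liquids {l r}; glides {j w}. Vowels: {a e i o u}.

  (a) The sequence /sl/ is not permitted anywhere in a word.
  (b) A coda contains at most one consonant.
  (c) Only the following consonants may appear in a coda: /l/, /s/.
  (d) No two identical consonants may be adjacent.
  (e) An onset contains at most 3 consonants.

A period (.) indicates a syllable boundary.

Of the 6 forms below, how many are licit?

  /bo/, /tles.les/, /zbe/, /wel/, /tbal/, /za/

5

/bo/ — σ1 onset /b/, coda /∅/ ok → licit
/tles.les/ — violates constraint (a): contains banned sequence /sl/ → illicit
/zbe/ — σ1 onset /zb/ (2C), coda /∅/ ok → licit
/wel/ — σ1 onset /w/, coda /l/ ok → licit
/tbal/ — σ1 onset /tb/ (2C), coda /l/ ok → licit
/za/ — σ1 onset /z/, coda /∅/ ok → licit
Licit: /bo/, /zbe/, /wel/, /tbal/, /za/ → 5.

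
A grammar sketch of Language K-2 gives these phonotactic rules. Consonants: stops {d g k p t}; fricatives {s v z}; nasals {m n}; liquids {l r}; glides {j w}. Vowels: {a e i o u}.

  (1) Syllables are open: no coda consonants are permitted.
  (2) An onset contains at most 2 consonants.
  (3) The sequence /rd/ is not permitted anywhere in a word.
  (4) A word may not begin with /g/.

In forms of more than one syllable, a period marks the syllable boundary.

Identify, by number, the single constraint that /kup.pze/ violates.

/kup.pze/: syllable 1 coda /p/ has 1 consonant (> 0).
This is a violation of constraint 1: "Syllables are open: no coda consonants are permitted."
The remaining constraints (2, 3, 4) are satisfied.

1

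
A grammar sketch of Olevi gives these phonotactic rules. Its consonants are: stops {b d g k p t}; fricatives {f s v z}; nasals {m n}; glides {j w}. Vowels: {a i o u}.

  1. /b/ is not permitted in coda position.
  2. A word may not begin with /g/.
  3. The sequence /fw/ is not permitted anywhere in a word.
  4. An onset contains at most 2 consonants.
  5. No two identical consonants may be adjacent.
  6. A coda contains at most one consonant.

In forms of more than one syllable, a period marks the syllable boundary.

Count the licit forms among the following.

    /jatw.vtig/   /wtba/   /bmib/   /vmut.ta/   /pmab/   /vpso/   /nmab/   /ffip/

/jatw.vtig/ — violates constraint 6: syllable 1 coda /tw/ has 2 consonants (> 1) → illicit
/wtba/ — violates constraint 4: syllable 1 onset /wtb/ has 3 consonants (> 2) → illicit
/bmib/ — violates constraint 1: syllable 1 coda contains /b/ → illicit
/vmut.ta/ — violates constraint 5: adjacent identical consonants /tt/ → illicit
/pmab/ — violates constraint 1: syllable 1 coda contains /b/ → illicit
/vpso/ — violates constraint 4: syllable 1 onset /vps/ has 3 consonants (> 2) → illicit
/nmab/ — violates constraint 1: syllable 1 coda contains /b/ → illicit
/ffip/ — violates constraint 5: adjacent identical consonants /ff/ → illicit
No form is licit → 0.

0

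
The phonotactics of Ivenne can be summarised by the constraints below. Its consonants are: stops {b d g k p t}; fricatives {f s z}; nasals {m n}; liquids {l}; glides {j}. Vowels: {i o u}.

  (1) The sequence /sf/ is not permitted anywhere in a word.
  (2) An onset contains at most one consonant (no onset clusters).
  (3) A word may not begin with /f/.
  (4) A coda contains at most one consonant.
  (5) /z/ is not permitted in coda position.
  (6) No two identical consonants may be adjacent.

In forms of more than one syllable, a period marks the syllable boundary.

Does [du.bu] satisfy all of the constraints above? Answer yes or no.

yes

[du.bu] — σ1 onset /d/, coda /∅/ ok; σ2 onset /b/, coda /∅/ ok → well-formed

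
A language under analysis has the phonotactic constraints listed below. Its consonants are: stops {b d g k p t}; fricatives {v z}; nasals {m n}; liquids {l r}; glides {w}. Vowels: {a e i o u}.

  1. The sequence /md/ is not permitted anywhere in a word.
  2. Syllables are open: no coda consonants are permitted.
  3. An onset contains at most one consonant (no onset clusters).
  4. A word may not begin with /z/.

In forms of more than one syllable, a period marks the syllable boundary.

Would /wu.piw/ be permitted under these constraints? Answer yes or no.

no

/wu.piw/ — violates constraint 2: syllable 2 coda /w/ has 1 consonant (> 0) → not permitted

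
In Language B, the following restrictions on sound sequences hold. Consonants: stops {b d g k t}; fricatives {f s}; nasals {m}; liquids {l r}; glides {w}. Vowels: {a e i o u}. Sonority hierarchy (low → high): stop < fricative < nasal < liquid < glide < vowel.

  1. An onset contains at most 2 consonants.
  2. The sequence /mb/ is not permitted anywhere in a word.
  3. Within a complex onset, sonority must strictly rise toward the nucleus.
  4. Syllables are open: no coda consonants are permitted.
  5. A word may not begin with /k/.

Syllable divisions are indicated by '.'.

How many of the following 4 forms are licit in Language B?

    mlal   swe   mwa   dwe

mlal — violates constraint 4: syllable 1 coda /l/ has 1 consonant (> 0) → illicit
swe — σ1 onset /sw/ (2→5 rises), coda /∅/ ok → licit
mwa — σ1 onset /mw/ (3→5 rises), coda /∅/ ok → licit
dwe — σ1 onset /dw/ (1→5 rises), coda /∅/ ok → licit
Licit: swe, mwa, dwe → 3.

3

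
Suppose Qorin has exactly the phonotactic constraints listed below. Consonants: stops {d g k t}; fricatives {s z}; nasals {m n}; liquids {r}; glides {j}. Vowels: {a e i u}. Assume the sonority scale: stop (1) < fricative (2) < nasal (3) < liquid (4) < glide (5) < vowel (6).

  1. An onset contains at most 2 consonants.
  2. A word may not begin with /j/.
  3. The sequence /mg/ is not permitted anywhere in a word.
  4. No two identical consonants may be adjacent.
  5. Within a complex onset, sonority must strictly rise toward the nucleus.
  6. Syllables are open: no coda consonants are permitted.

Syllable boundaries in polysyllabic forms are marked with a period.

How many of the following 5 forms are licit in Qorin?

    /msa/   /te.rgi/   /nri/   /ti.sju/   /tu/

3

/msa/ — violates constraint 5: syllable 1 onset /ms/: /m/ (nasal, 3) → /s/ (fricative, 2) does not rise → illicit
/te.rgi/ — violates constraint 5: syllable 2 onset /rg/: /r/ (liquid, 4) → /g/ (stop, 1) does not rise → illicit
/nri/ — σ1 onset /nr/ (3→4 rises), coda /∅/ ok → licit
/ti.sju/ — σ1 onset /t/, coda /∅/ ok; σ2 onset /sj/ (2→5 rises), coda /∅/ ok → licit
/tu/ — σ1 onset /t/, coda /∅/ ok → licit
Licit: /nri/, /ti.sju/, /tu/ → 3.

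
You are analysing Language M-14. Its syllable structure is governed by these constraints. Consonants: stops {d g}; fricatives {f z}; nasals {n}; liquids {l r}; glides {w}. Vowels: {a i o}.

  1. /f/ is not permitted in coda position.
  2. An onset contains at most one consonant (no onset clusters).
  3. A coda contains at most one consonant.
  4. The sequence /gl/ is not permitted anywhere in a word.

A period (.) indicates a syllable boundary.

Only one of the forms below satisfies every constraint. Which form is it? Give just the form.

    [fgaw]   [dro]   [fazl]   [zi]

[fgaw] — violates constraint 2: syllable 1 onset /fg/ has 2 consonants (> 1) → phonotactically illegal
[dro] — violates constraint 2: syllable 1 onset /dr/ has 2 consonants (> 1) → phonotactically illegal
[fazl] — violates constraint 3: syllable 1 coda /zl/ has 2 consonants (> 1) → phonotactically illegal
[zi] — σ1 onset /z/, coda /∅/ ok → phonotactically legal

[zi]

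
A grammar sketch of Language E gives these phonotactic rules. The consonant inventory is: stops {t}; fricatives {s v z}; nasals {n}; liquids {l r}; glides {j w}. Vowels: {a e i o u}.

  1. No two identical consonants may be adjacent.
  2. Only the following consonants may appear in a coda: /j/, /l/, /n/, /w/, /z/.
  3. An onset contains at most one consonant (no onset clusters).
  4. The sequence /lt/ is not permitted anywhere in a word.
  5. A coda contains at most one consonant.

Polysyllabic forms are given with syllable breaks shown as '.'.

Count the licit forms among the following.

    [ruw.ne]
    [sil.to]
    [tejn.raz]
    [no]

[ruw.ne] — σ1 onset /r/, coda /w/ ok; σ2 onset /n/, coda /∅/ ok → licit
[sil.to] — violates constraint 4: contains banned sequence /lt/ → illicit
[tejn.raz] — violates constraint 5: syllable 1 coda /jn/ has 2 consonants (> 1) → illicit
[no] — σ1 onset /n/, coda /∅/ ok → licit
Licit: [ruw.ne], [no] → 2.

2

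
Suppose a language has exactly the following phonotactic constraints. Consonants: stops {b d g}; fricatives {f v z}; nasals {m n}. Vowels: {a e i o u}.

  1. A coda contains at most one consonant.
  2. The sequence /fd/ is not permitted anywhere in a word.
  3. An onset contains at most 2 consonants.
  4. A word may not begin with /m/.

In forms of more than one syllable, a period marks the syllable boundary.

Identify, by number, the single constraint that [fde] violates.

[fde]: contains banned sequence /fd/.
This is a violation of constraint 2: "The sequence /fd/ is not permitted anywhere in a word."
The remaining constraints (1, 3, 4) are satisfied.

2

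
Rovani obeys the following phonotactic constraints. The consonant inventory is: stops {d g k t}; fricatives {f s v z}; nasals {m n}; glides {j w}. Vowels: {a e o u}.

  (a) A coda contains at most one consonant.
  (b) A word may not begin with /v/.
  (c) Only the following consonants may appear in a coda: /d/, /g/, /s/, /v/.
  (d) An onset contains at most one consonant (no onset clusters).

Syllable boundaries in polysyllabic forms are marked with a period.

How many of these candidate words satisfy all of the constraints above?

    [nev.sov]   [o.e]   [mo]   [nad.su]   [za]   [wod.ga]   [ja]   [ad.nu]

[nev.sov] — σ1 onset /n/, coda /v/ ok; σ2 onset /s/, coda /v/ ok → phonotactically legal
[o.e] — σ1 onset /∅/, coda /∅/ ok; σ2 onset /∅/, coda /∅/ ok → phonotactically legal
[mo] — σ1 onset /m/, coda /∅/ ok → phonotactically legal
[nad.su] — σ1 onset /n/, coda /d/ ok; σ2 onset /s/, coda /∅/ ok → phonotactically legal
[za] — σ1 onset /z/, coda /∅/ ok → phonotactically legal
[wod.ga] — σ1 onset /w/, coda /d/ ok; σ2 onset /g/, coda /∅/ ok → phonotactically legal
[ja] — σ1 onset /j/, coda /∅/ ok → phonotactically legal
[ad.nu] — σ1 onset /∅/, coda /d/ ok; σ2 onset /n/, coda /∅/ ok → phonotactically legal
Phonotactically legal: [nev.sov], [o.e], [mo], [nad.su], [za], [wod.ga], [ja], [ad.nu] → 8.

8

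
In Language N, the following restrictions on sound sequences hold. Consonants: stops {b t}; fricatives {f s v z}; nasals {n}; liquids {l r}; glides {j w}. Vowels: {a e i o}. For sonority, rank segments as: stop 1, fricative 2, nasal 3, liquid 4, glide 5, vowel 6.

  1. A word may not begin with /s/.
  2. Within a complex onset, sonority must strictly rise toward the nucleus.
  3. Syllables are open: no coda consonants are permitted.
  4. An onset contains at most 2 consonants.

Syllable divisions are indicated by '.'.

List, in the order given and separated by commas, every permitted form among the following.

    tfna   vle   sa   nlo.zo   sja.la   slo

vle, nlo.zo

tfna — violates constraint 4: syllable 1 onset /tfn/ has 3 consonants (> 2) → not permitted
vle — σ1 onset /vl/ (2→4 rises), coda /∅/ ok → permitted
sa — violates constraint 1: word begins with /s/ → not permitted
nlo.zo — σ1 onset /nl/ (3→4 rises), coda /∅/ ok; σ2 onset /z/, coda /∅/ ok → permitted
sja.la — violates constraint 1: word begins with /s/ → not permitted
slo — violates constraint 1: word begins with /s/ → not permitted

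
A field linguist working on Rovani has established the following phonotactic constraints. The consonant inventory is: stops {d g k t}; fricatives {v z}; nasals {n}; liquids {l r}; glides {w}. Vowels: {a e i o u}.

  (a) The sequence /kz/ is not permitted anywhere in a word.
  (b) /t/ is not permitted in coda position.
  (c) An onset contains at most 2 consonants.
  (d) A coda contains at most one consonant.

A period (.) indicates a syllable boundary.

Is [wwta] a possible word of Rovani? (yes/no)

[wwta] — violates constraint (c): syllable 1 onset /wwt/ has 3 consonants (> 2) → ill-formed

no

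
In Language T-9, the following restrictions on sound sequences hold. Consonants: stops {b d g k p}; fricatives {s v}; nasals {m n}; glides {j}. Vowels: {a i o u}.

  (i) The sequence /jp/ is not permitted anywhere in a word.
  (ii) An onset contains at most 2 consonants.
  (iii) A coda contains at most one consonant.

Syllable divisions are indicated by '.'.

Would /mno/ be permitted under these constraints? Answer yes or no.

/mno/ — σ1 onset /mn/ (2C), coda /∅/ ok → permitted

yes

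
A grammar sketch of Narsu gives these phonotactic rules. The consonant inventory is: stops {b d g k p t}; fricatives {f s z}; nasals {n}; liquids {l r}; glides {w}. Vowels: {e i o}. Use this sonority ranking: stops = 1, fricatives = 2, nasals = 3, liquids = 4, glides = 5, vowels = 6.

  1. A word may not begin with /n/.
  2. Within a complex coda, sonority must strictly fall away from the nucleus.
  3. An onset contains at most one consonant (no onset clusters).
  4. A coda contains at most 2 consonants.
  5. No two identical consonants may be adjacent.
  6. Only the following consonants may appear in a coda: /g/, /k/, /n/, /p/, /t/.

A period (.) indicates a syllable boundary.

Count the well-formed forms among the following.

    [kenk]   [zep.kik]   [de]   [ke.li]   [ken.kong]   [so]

6

[kenk] — σ1 onset /k/, coda /nk/ (3→1 falls) ok → well-formed
[zep.kik] — σ1 onset /z/, coda /p/ ok; σ2 onset /k/, coda /k/ ok → well-formed
[de] — σ1 onset /d/, coda /∅/ ok → well-formed
[ke.li] — σ1 onset /k/, coda /∅/ ok; σ2 onset /l/, coda /∅/ ok → well-formed
[ken.kong] — σ1 onset /k/, coda /n/ ok; σ2 onset /k/, coda /ng/ (3→1 falls) ok → well-formed
[so] — σ1 onset /s/, coda /∅/ ok → well-formed
Well-formed: [kenk], [zep.kik], [de], [ke.li], [ken.kong], [so] → 6.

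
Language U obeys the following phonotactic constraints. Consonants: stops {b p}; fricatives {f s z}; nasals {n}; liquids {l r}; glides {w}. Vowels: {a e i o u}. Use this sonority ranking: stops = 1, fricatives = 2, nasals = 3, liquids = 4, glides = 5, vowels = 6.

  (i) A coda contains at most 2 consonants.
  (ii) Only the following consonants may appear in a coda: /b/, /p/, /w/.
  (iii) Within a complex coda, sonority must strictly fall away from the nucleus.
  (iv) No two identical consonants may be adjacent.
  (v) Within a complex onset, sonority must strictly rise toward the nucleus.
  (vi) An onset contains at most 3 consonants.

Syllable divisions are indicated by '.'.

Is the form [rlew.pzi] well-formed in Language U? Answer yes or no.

no

[rlew.pzi] — violates constraint (v): syllable 1 onset /rl/: /r/ (liquid, 4) → /l/ (liquid, 4) does not rise → ill-formed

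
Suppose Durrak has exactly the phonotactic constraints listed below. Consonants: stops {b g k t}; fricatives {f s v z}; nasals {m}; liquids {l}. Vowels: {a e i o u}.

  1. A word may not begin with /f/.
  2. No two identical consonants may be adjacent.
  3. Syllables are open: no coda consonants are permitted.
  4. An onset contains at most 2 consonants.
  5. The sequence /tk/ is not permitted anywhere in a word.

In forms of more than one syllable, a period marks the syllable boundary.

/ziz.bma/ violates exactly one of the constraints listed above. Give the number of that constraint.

/ziz.bma/: syllable 1 coda /z/ has 1 consonant (> 0).
This is a violation of constraint 3: "Syllables are open: no coda consonants are permitted."
The remaining constraints (1, 2, 4, 5) are satisfied.

3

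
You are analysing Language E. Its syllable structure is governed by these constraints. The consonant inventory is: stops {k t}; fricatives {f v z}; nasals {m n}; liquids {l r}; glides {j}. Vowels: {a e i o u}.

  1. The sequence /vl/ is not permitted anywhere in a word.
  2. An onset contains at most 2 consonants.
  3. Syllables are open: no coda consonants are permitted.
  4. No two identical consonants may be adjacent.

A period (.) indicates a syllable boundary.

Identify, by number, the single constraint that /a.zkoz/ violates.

3

/a.zkoz/: syllable 2 coda /z/ has 1 consonant (> 0).
This is a violation of constraint 3: "Syllables are open: no coda consonants are permitted."
The remaining constraints (1, 2, 4) are satisfied.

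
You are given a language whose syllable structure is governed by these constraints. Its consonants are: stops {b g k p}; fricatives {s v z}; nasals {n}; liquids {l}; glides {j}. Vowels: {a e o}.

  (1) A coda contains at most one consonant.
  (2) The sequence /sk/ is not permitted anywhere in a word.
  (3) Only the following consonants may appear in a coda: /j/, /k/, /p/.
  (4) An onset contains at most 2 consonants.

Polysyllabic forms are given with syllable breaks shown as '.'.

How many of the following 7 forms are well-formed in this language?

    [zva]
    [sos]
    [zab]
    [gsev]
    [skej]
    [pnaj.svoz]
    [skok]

1

[zva] — σ1 onset /zv/ (2C), coda /∅/ ok → well-formed
[sos] — violates constraint 3: syllable 1 coda contains /s/, which is not a licensed coda consonant → ill-formed
[zab] — violates constraint 3: syllable 1 coda contains /b/, which is not a licensed coda consonant → ill-formed
[gsev] — violates constraint 3: syllable 1 coda contains /v/, which is not a licensed coda consonant → ill-formed
[skej] — violates constraint 2: contains banned sequence /sk/ → ill-formed
[pnaj.svoz] — violates constraint 3: syllable 2 coda contains /z/, which is not a licensed coda consonant → ill-formed
[skok] — violates constraint 2: contains banned sequence /sk/ → ill-formed
Well-formed: [zva] → 1.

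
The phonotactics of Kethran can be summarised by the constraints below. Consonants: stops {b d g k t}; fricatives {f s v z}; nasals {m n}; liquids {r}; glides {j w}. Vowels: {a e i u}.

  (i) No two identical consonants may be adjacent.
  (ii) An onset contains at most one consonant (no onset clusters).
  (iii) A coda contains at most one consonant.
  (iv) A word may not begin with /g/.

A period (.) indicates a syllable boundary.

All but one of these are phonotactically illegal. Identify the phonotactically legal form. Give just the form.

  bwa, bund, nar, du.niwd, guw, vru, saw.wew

bwa — violates constraint (ii): syllable 1 onset /bw/ has 2 consonants (> 1) → phonotactically illegal
bund — violates constraint (iii): syllable 1 coda /nd/ has 2 consonants (> 1) → phonotactically illegal
nar — σ1 onset /n/, coda /r/ ok → phonotactically legal
du.niwd — violates constraint (iii): syllable 2 coda /wd/ has 2 consonants (> 1) → phonotactically illegal
guw — violates constraint (iv): word begins with /g/ → phonotactically illegal
vru — violates constraint (ii): syllable 1 onset /vr/ has 2 consonants (> 1) → phonotactically illegal
saw.wew — violates constraint (i): adjacent identical consonants /ww/ → phonotactically illegal

nar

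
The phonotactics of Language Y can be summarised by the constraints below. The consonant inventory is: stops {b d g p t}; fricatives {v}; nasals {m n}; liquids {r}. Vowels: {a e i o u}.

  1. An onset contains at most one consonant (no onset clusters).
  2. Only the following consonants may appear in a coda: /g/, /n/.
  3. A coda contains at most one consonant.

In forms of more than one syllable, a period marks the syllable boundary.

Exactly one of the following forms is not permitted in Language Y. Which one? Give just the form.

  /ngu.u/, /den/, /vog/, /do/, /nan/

/ngu.u/ — violates constraint 1: syllable 1 onset /ng/ has 2 consonants (> 1) → not permitted
/den/ — σ1 onset /d/, coda /n/ ok → permitted
/vog/ — σ1 onset /v/, coda /g/ ok → permitted
/do/ — σ1 onset /d/, coda /∅/ ok → permitted
/nan/ — σ1 onset /n/, coda /n/ ok → permitted

/ngu.u/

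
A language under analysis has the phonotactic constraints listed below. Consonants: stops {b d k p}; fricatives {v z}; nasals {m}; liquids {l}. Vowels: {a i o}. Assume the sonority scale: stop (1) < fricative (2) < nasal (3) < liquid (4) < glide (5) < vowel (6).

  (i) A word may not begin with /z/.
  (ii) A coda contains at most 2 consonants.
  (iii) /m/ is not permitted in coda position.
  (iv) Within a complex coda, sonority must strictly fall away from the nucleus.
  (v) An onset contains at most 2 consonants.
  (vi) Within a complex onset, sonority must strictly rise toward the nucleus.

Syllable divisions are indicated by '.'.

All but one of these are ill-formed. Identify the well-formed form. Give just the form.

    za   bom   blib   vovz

blib

za — violates constraint (i): word begins with /z/ → ill-formed
bom — violates constraint (iii): syllable 1 coda contains /m/ → ill-formed
blib — σ1 onset /bl/ (1→4 rises), coda /b/ ok → well-formed
vovz — violates constraint (iv): syllable 1 coda /vz/: /v/ (fricative, 2) → /z/ (fricative, 2) does not fall → ill-formed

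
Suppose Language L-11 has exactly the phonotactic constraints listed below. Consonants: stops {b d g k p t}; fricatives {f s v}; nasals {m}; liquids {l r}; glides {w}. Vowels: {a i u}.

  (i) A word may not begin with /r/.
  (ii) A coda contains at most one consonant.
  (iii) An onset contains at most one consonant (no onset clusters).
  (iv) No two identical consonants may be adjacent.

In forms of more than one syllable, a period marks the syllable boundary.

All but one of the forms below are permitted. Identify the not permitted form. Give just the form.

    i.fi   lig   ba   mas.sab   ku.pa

mas.sab

i.fi — σ1 onset /∅/, coda /∅/ ok; σ2 onset /f/, coda /∅/ ok → permitted
lig — σ1 onset /l/, coda /g/ ok → permitted
ba — σ1 onset /b/, coda /∅/ ok → permitted
mas.sab — violates constraint (iv): adjacent identical consonants /ss/ → not permitted
ku.pa — σ1 onset /k/, coda /∅/ ok; σ2 onset /p/, coda /∅/ ok → permitted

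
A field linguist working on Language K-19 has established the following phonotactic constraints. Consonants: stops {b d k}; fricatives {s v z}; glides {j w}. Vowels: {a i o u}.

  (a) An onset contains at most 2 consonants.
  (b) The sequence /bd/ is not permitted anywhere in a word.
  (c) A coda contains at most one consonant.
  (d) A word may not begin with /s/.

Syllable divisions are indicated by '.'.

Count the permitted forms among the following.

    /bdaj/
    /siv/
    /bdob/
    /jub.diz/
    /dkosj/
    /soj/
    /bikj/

/bdaj/ — violates constraint (b): contains banned sequence /bd/ → not permitted
/siv/ — violates constraint (d): word begins with /s/ → not permitted
/bdob/ — violates constraint (b): contains banned sequence /bd/ → not permitted
/jub.diz/ — violates constraint (b): contains banned sequence /bd/ → not permitted
/dkosj/ — violates constraint (c): syllable 1 coda /sj/ has 2 consonants (> 1) → not permitted
/soj/ — violates constraint (d): word begins with /s/ → not permitted
/bikj/ — violates constraint (c): syllable 1 coda /kj/ has 2 consonants (> 1) → not permitted
No form is permitted → 0.

0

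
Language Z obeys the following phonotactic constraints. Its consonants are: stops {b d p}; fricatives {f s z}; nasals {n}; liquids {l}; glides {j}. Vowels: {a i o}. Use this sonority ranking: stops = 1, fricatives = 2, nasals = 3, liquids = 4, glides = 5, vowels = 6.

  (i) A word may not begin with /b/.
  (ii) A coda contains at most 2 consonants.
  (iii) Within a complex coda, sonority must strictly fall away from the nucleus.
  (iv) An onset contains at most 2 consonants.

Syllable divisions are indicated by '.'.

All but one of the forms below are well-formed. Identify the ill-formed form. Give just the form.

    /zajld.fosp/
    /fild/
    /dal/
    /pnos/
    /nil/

/zajld.fosp/

/zajld.fosp/ — violates constraint (ii): syllable 1 coda /jld/ has 3 consonants (> 2) → ill-formed
/fild/ — σ1 onset /f/, coda /ld/ (4→1 falls) ok → well-formed
/dal/ — σ1 onset /d/, coda /l/ ok → well-formed
/pnos/ — σ1 onset /pn/ (2C), coda /s/ ok → well-formed
/nil/ — σ1 onset /n/, coda /l/ ok → well-formed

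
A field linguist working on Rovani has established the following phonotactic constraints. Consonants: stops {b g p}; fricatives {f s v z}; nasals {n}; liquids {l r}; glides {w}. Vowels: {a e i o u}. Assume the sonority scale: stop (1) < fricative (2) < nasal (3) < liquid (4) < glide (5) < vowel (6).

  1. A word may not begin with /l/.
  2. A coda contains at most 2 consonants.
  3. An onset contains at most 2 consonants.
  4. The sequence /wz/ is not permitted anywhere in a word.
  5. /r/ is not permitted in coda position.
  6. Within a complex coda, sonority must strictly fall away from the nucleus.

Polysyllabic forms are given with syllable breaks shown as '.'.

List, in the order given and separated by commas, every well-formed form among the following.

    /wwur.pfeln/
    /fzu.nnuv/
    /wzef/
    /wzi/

/fzu.nnuv/

/wwur.pfeln/ — violates constraint 5: syllable 1 coda contains /r/ → ill-formed
/fzu.nnuv/ — σ1 onset /fz/ (2C), coda /∅/ ok; σ2 onset /nn/ (2C), coda /v/ ok → well-formed
/wzef/ — violates constraint 4: contains banned sequence /wz/ → ill-formed
/wzi/ — violates constraint 4: contains banned sequence /wz/ → ill-formed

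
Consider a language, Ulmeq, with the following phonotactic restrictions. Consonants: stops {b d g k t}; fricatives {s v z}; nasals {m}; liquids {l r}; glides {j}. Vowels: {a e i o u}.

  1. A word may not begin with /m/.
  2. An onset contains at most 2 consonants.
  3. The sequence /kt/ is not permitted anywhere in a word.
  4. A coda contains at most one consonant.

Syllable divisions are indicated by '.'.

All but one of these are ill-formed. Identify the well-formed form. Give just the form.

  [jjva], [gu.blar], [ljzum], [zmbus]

[gu.blar]

[jjva] — violates constraint 2: syllable 1 onset /jjv/ has 3 consonants (> 2) → ill-formed
[gu.blar] — σ1 onset /g/, coda /∅/ ok; σ2 onset /bl/ (2C), coda /r/ ok → well-formed
[ljzum] — violates constraint 2: syllable 1 onset /ljz/ has 3 consonants (> 2) → ill-formed
[zmbus] — violates constraint 2: syllable 1 onset /zmb/ has 3 consonants (> 2) → ill-formed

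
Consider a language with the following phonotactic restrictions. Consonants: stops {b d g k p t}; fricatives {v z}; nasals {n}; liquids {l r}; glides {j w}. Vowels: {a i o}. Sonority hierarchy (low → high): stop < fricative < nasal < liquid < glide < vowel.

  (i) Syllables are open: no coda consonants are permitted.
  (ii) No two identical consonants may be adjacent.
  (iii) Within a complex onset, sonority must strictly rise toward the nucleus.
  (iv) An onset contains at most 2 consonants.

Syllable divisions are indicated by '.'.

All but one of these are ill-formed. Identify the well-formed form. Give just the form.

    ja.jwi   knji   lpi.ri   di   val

ja.jwi — violates constraint (iii): syllable 2 onset /jw/: /j/ (glide, 5) → /w/ (glide, 5) does not rise → ill-formed
knji — violates constraint (iv): syllable 1 onset /knj/ has 3 consonants (> 2) → ill-formed
lpi.ri — violates constraint (iii): syllable 1 onset /lp/: /l/ (liquid, 4) → /p/ (stop, 1) does not rise → ill-formed
di — σ1 onset /d/, coda /∅/ ok → well-formed
val — violates constraint (i): syllable 1 coda /l/ has 1 consonant (> 0) → ill-formed

di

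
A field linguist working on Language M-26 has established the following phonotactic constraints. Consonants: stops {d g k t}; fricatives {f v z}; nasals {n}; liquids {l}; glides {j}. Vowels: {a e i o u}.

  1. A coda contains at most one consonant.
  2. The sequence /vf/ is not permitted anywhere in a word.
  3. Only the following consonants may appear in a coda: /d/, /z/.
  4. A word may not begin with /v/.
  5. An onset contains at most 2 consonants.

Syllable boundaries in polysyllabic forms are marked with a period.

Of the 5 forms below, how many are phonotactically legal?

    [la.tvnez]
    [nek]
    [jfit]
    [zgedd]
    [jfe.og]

[la.tvnez] — violates constraint 5: syllable 2 onset /tvn/ has 3 consonants (> 2) → phonotactically illegal
[nek] — violates constraint 3: syllable 1 coda contains /k/, which is not a licensed coda consonant → phonotactically illegal
[jfit] — violates constraint 3: syllable 1 coda contains /t/, which is not a licensed coda consonant → phonotactically illegal
[zgedd] — violates constraint 1: syllable 1 coda /dd/ has 2 consonants (> 1) → phonotactically illegal
[jfe.og] — violates constraint 3: syllable 2 coda contains /g/, which is not a licensed coda consonant → phonotactically illegal
No form is phonotactically legal → 0.

0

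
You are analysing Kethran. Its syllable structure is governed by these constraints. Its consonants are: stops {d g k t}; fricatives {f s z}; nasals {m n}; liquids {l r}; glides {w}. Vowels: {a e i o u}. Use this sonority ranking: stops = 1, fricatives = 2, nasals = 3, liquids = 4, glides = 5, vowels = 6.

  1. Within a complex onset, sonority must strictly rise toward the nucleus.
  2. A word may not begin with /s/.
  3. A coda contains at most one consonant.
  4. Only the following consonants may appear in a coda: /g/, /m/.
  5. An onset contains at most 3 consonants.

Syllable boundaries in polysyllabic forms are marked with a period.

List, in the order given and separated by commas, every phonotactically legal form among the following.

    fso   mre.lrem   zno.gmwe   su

zno.gmwe

fso — violates constraint 1: syllable 1 onset /fs/: /f/ (fricative, 2) → /s/ (fricative, 2) does not rise → phonotactically illegal
mre.lrem — violates constraint 1: syllable 2 onset /lr/: /l/ (liquid, 4) → /r/ (liquid, 4) does not rise → phonotactically illegal
zno.gmwe — σ1 onset /zn/ (2→3 rises), coda /∅/ ok; σ2 onset /gmw/ (1→3→5 rises), coda /∅/ ok → phonotactically legal
su — violates constraint 2: word begins with /s/ → phonotactically illegal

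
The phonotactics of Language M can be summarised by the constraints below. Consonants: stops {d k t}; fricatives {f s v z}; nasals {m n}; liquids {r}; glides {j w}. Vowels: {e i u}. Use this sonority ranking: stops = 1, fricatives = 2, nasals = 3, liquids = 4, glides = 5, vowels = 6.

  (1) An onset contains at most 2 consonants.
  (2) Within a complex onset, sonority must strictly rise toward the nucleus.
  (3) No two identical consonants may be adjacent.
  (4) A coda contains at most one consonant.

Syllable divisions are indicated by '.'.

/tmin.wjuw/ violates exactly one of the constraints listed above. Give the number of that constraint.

2

/tmin.wjuw/: syllable 2 onset /wj/: /w/ (glide, 5) → /j/ (glide, 5) does not rise.
This is a violation of constraint 2: "Within a complex onset, sonority must strictly rise toward the nucleus."
The remaining constraints (1, 3, 4) are satisfied.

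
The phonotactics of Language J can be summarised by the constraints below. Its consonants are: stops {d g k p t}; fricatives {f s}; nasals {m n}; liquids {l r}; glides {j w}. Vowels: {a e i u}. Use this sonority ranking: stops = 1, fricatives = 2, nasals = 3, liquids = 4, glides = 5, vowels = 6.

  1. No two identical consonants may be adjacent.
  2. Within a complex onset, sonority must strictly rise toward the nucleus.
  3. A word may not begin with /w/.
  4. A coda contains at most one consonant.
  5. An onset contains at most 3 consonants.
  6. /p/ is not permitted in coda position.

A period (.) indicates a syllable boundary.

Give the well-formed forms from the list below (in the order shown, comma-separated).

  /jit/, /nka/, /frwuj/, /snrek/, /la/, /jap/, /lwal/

/jit/ — σ1 onset /j/, coda /t/ ok → well-formed
/nka/ — violates constraint 2: syllable 1 onset /nk/: /n/ (nasal, 3) → /k/ (stop, 1) does not rise → ill-formed
/frwuj/ — σ1 onset /frw/ (2→4→5 rises), coda /j/ ok → well-formed
/snrek/ — σ1 onset /snr/ (2→3→4 rises), coda /k/ ok → well-formed
/la/ — σ1 onset /l/, coda /∅/ ok → well-formed
/jap/ — violates constraint 6: syllable 1 coda contains /p/ → ill-formed
/lwal/ — σ1 onset /lw/ (4→5 rises), coda /l/ ok → well-formed

/jit/, /frwuj/, /snrek/, /la/, /lwal/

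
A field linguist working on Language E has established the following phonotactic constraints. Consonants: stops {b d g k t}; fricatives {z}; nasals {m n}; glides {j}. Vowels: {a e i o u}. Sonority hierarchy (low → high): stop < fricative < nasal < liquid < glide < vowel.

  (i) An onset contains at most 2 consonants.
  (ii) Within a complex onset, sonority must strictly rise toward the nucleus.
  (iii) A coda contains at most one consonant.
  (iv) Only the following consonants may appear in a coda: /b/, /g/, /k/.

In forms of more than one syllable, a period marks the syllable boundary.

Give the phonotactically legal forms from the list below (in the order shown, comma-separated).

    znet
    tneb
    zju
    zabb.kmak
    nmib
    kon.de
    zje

znet — violates constraint (iv): syllable 1 coda contains /t/, which is not a licensed coda consonant → phonotactically illegal
tneb — σ1 onset /tn/ (1→3 rises), coda /b/ ok → phonotactically legal
zju — σ1 onset /zj/ (2→5 rises), coda /∅/ ok → phonotactically legal
zabb.kmak — violates constraint (iii): syllable 1 coda /bb/ has 2 consonants (> 1) → phonotactically illegal
nmib — violates constraint (ii): syllable 1 onset /nm/: /n/ (nasal, 3) → /m/ (nasal, 3) does not rise → phonotactically illegal
kon.de — violates constraint (iv): syllable 1 coda contains /n/, which is not a licensed coda consonant → phonotactically illegal
zje — σ1 onset /zj/ (2→5 rises), coda /∅/ ok → phonotactically legal

tneb, zju, zje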